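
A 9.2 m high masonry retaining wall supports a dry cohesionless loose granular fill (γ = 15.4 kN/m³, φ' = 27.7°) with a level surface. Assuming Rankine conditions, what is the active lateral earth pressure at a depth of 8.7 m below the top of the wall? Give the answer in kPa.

48.9 kPa

K_a = (1 − sin φ)/(1 + sin φ) = 0.3653.
σ_h = K_a γ z = 0.3653 × 15.4 × 8.7 = 48.95 kPa.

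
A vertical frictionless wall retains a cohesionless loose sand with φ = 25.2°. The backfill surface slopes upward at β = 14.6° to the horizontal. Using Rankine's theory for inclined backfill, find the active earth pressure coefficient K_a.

0.461

K_a = cos β · (cos β − √(cos²β − cos²φ)) / (cos β + √(cos²β − cos²φ)).
cos β = 0.9677, cos φ = 0.9048, √(cos²β − cos²φ) = 0.3431.
K_a = 0.9677 × (0.9677 − 0.3431)/(0.9677 + 0.3431) = 0.4611.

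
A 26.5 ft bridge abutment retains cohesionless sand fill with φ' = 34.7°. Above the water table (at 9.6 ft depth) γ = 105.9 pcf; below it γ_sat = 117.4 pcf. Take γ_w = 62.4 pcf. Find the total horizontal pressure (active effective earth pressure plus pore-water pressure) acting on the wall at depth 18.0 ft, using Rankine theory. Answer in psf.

K_a = (1 − sin φ)/(1 + sin φ) = 0.2745.
γ' = 117.4 − 62.4 = 55.00 pcf.
Effective vertical stress at 18.0 ft: σ'_v = 105.9×9.6 + 55.00×8.40 = 1479 psf.
σ'_h = K_a σ'_v = 0.2745 × 1479 = 405.8 psf; u = γ_w × 8.40 = 524.2 psf.
Total σ_h = 405.8 + 524.2 = 930.0 psf.

930 psf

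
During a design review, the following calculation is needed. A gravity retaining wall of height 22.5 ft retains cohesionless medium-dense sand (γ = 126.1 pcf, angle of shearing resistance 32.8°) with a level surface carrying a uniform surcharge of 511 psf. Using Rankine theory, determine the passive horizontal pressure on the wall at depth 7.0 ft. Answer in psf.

4690 psf

K_p = (1 + sin φ)/(1 − sin φ) = 3.364.
σ_v = γz + q = 126.1 × 7.0 + 511 = 1394 psf.
σ_h = K_p σ_v = 3.364 × 1394 = 4688 psf.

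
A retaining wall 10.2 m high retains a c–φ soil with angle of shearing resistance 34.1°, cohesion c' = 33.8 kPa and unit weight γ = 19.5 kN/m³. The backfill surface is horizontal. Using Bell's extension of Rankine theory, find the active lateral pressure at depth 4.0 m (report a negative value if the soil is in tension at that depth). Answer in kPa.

K_a = (1 − sin φ)/(1 + sin φ) = 0.2815.
σ_a = K_a γ z − 2c√K_a = 0.2815×19.5×4.0 − 2×33.8×0.5306 = -13.91 kPa.

-13.9 kPa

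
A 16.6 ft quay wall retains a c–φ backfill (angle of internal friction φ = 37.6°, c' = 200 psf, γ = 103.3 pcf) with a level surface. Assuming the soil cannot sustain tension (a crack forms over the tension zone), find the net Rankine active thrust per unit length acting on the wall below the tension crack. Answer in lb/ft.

K_a = 0.2421; √K_a = 0.4921.
Tension-crack depth z_c = 2c/(γ√K_a) = 2×200/(103.3×0.4921) = 7.869 ft.
σ_a at base = K_a γ H − 2c√K_a = 0.2421×103.3×16.6 − 2×200×0.4921 = 218.4 psf.
P_a = ½ × 218.4 × (H − z_c) = 0.5×218.4×8.731 = 953.2 lb/ft.

953 lb/ft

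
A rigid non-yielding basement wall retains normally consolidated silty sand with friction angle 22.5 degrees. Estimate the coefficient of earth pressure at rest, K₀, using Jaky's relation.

K₀ = 1 − sin φ' = 1 − sin 22.5° = 0.6173.

0.617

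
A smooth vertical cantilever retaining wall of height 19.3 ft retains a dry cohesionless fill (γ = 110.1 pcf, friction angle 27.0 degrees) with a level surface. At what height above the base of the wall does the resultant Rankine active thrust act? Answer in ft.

6.43 ft

K_a = 0.3755.
The pressure distribution is triangular, so the resultant acts at H/3 above the base = 19.3/3 = 6.433 ft.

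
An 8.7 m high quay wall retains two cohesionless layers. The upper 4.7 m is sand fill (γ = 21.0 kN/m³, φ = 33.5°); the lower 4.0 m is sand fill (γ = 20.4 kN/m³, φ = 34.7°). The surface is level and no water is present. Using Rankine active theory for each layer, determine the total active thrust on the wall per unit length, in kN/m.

K_a1 = tan²(45°−33.5°/2) = 0.2887; K_a2 = tan²(45°−34.7°/2) = 0.2745.
Layer 1: σ at base = K_a1 γ₁ h₁ = 28.50 kPa; P₁ = ½×28.50×4.7 = 66.97.
Layer 2: σ_v at top = γ₁h₁ = 98.70; σ_h top = K_a2×98.70 = 27.09; σ_h base = K_a2×(98.70+20.4×4.0) = 49.49.
P₂ = ½(27.09+49.49)×4.0 = 153.2. Total P_a = 66.97+153.2 = 220.1 kN/m.

220 kN/m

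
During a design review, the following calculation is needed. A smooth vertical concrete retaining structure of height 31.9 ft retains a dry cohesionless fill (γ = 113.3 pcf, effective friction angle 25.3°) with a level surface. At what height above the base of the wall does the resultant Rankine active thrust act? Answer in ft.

K_a = 0.4012.
The pressure distribution is triangular, so the resultant acts at H/3 above the base = 31.9/3 = 10.63 ft.

10.6 ft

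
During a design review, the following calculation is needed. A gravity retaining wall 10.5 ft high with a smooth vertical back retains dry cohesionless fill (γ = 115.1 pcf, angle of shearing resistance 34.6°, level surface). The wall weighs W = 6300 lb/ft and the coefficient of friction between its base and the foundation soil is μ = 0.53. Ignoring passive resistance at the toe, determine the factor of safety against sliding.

K_a = tan²(45° − 34.6°/2) = 0.2756.
P_a = ½K_aγH² = 0.5×0.2756×115.1×10.5² = 1749 lb/ft, acting at H/3 = 3.500 ft above the base.
FS_sliding = μW / P_a = 0.53×6300 / 1749 = 1.909.

1.91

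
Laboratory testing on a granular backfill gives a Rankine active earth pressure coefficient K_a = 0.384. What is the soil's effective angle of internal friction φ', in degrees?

26.4°

K_a = tan²(45° − φ/2) ⇒ 45° − φ/2 = arctan(√0.384) = 31.79°.
φ = 2(45° − 31.79°) = 26.43°.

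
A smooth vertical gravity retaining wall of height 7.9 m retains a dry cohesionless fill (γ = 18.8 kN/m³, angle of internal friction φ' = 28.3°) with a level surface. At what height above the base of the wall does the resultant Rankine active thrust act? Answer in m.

K_a = 0.3568.
The pressure distribution is triangular, so the resultant acts at H/3 above the base = 7.9/3 = 2.633 m.

2.63 m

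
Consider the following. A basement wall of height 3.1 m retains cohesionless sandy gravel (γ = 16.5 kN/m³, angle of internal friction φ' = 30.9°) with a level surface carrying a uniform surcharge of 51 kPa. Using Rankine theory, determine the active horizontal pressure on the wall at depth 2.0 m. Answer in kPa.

K_a = (1 − sin φ)/(1 + sin φ) = 0.3214.
σ_v = γz + q = 16.5 × 2.0 + 51 = 84.00 kPa.
σ_h = K_a σ_v = 0.3214 × 84.00 = 27.00 kPa.

27.0 kPa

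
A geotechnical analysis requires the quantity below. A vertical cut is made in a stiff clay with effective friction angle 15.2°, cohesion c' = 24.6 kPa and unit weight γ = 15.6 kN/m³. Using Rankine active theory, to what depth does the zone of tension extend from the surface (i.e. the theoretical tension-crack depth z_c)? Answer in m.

K_a = tan²(45° − 15.2°/2) = 0.5845; √K_a = 0.7646.
The active pressure is zero where K_a γ z = 2c√K_a, so z_c = 2c/(γ√K_a) = 2×24.6/(15.6×0.7646) = 4.125 m.

4.13 m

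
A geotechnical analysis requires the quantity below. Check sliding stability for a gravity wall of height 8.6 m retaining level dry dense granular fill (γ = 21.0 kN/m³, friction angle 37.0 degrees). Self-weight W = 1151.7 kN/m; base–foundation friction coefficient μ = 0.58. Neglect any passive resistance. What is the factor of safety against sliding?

3.46

K_a = tan²(45° − 37.0°/2) = 0.2486.
P_a = ½K_aγH² = 0.5×0.2486×21.0×8.6² = 193.0 kN/m, acting at H/3 = 2.867 m above the base.
FS_sliding = μW / P_a = 0.58×1151.7 / 193.0 = 3.460.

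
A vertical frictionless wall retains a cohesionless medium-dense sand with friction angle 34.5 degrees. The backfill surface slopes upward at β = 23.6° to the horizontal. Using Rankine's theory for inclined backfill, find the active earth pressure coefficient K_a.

K_a = cos β · (cos β − √(cos²β − cos²φ)) / (cos β + √(cos²β − cos²φ)).
cos β = 0.9164, cos φ = 0.8241, √(cos²β − cos²φ) = 0.4007.
K_a = 0.9164 × (0.9164 − 0.4007)/(0.9164 + 0.4007) = 0.3588.

0.359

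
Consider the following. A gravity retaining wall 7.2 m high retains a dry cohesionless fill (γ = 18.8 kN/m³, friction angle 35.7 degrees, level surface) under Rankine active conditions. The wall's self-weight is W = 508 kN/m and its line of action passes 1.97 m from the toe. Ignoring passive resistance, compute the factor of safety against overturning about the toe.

3.25

K_a = tan²(45° − 35.7°/2) = 0.2630.
P_a = ½K_aγH² = 0.5×0.2630×18.8×7.2² = 128.2 kN/m, acting at H/3 = 2.400 m above the base.
Overturning moment M_o = P_a × H/3 = 128.2 × 2.400 = 307.6.
Resisting moment M_r = W × 1.97 = 508 × 1.97 = 1001.
FS_overturning = M_r/M_o = 1001/307.6 = 3.254.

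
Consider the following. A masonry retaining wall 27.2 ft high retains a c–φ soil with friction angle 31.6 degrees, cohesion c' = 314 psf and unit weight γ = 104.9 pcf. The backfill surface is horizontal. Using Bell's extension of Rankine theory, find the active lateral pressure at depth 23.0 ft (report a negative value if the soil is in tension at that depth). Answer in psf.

403 psf

K_a = (1 − sin φ)/(1 + sin φ) = 0.3123.
σ_a = K_a γ z − 2c√K_a = 0.3123×104.9×23.0 − 2×314×0.5589 = 402.6 psf.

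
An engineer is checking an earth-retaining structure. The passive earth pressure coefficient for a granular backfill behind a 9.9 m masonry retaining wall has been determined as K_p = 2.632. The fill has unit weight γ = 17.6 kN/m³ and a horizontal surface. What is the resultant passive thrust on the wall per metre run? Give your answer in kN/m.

P = ½ K_p γ H² = 0.5 × 2.632 × 17.6 × 9.9² = 2270 kN/m.

2270 kN/m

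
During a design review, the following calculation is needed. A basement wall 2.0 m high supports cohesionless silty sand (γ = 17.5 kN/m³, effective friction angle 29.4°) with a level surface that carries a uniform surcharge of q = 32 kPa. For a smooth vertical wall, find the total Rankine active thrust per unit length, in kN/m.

33.8 kN/m

K_a = tan²(45° − φ/2) = 0.3415.
Soil triangle: ½ K_a γ H² = 0.5×0.3415×17.5×2.0² = 11.95 kN/m.
Surcharge rectangle: K_a q H = 0.3415×32×2.0 = 21.85 kN/m.
Total = 11.95 + 21.85 = 33.81 kN/m.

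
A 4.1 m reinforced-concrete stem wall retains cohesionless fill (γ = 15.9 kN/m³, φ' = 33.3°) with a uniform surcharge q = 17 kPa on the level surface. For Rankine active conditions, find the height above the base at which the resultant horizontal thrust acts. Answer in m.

1.60 m

K_a = 0.2911.
Triangular part P₁ = ½K_aγH² = 38.91 at H/3 = 1.367 m; rectangular part P₂ = K_a q H = 20.29 at H/2 = 2.050 m.
ȳ = (P₁·1.367 + P₂·2.050)/(P₁+P₂) = 1.601 m.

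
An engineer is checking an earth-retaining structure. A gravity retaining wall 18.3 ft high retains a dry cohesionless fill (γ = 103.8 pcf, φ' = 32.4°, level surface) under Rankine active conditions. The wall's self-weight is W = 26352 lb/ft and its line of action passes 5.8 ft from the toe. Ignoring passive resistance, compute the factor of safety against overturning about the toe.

4.77

K_a = tan²(45° − 32.4°/2) = 0.3022.
P_a = ½K_aγH² = 0.5×0.3022×103.8×18.3² = 5253 lb/ft, acting at H/3 = 6.100 ft above the base.
Overturning moment M_o = P_a × H/3 = 5253 × 6.100 = 32040.
Resisting moment M_r = W × 5.8 = 26352 × 5.8 = 152800.
FS_overturning = M_r/M_o = 152800/32040 = 4.770.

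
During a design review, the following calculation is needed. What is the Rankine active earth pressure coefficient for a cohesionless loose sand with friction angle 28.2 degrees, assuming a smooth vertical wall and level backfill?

0.358

K_a = (1 − sin φ)/(1 + sin φ) = (1 − sin 28.2°)/(1 + sin 28.2°) = 0.3582.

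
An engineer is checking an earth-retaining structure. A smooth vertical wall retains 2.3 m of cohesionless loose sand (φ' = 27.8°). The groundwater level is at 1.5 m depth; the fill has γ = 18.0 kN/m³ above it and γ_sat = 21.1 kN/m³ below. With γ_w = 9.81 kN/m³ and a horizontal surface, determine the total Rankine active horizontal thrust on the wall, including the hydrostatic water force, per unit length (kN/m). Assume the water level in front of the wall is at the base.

19.7 kN/m

K_a = tan²(45° − φ/2) = 0.3639.
γ' = 21.1 − 9.81 = 11.29 kN/m³. Depth below WT = 0.8 m.
σ'_h at WT = K_a γ d_w = 9.825 kPa; at base = 9.825 + K_a γ' × 0.8 = 13.11 kPa.
P₁ (0–1.5 m) = ½×9.825×1.5 = 7.369. P₂ (1.5–2.3 m) = ½(9.825+13.11)×0.8 = 9.175.
P_w = ½ γ_w h₂² = 0.5×9.81×0.8² = 3.139. Total = 7.369+9.175+3.139 = 19.68 kN/m.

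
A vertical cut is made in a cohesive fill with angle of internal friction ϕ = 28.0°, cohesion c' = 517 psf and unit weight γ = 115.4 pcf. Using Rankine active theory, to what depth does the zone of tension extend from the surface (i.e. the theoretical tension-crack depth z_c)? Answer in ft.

14.9 ft

K_a = tan²(45° − 28.0°/2) = 0.3610; √K_a = 0.6009.
The active pressure is zero where K_a γ z = 2c√K_a, so z_c = 2c/(γ√K_a) = 2×517/(115.4×0.6009) = 14.91 ft.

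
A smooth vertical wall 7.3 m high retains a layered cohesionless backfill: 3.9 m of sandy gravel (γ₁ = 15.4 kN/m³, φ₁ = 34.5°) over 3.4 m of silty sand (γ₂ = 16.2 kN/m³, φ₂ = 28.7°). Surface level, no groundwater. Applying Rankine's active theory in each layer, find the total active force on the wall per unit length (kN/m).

K_a1 = tan²(45°−34.5°/2) = 0.2768; K_a2 = tan²(45°−28.7°/2) = 0.3511.
Layer 1: σ at base = K_a1 γ₁ h₁ = 16.63 kPa; P₁ = ½×16.63×3.9 = 32.42.
Layer 2: σ_v at top = γ₁h₁ = 60.06; σ_h top = K_a2×60.06 = 21.09; σ_h base = K_a2×(60.06+16.2×3.4) = 40.43.
P₂ = ½(21.09+40.43)×3.4 = 104.6. Total P_a = 32.42+104.6 = 137.0 kN/m.

137 kN/m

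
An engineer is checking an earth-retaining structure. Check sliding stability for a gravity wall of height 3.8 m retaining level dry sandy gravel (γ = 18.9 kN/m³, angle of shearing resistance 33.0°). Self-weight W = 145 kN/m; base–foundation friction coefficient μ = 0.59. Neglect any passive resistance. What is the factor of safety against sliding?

2.13

K_a = tan²(45° − 33.0°/2) = 0.2948.
P_a = ½K_aγH² = 0.5×0.2948×18.9×3.8² = 40.23 kN/m, acting at H/3 = 1.267 m above the base.
FS_sliding = μW / P_a = 0.59×145 / 40.23 = 2.127.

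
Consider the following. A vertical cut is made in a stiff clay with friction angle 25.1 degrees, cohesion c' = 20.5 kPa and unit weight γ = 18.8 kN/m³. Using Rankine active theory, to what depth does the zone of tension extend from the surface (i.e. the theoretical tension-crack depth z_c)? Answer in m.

K_a = tan²(45° − 25.1°/2) = 0.4043; √K_a = 0.6358.
The active pressure is zero where K_a γ z = 2c√K_a, so z_c = 2c/(γ√K_a) = 2×20.5/(18.8×0.6358) = 3.430 m.

3.43 m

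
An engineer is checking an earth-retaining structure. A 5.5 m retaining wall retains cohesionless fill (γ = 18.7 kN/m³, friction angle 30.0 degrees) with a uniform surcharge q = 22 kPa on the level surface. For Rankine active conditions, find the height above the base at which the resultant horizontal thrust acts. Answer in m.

2.11 m

K_a = 0.3333.
Triangular part P₁ = ½K_aγH² = 94.28 at H/3 = 1.833 m; rectangular part P₂ = K_a q H = 40.33 at H/2 = 2.750 m.
ȳ = (P₁·1.833 + P₂·2.750)/(P₁+P₂) = 2.108 m.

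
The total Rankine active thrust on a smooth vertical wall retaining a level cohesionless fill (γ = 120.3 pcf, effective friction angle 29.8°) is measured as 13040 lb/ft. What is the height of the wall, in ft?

K_a = 0.3360. P_a = ½ K_a γ H² ⇒ H = √(2P_a/(K_a γ)).
H = √(2×13040/(0.3360×120.3)) = 25.40 ft.

25.4 ft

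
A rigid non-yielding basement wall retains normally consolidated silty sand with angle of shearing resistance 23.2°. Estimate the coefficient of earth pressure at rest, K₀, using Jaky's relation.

0.606

K₀ = 1 − sin φ' = 1 − sin 23.2° = 0.6061.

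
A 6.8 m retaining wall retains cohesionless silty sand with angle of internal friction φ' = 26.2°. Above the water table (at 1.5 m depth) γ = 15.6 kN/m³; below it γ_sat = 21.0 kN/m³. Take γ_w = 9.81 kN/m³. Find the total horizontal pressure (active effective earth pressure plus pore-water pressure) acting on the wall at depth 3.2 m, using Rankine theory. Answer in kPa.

33.1 kPa

K_a = (1 − sin φ)/(1 + sin φ) = 0.3874.
γ' = 21.0 − 9.81 = 11.19 kN/m³.
Effective vertical stress at 3.2 m: σ'_v = 15.6×1.5 + 11.19×1.70 = 42.42 kPa.
σ'_h = K_a σ'_v = 0.3874 × 42.42 = 16.44 kPa; u = γ_w × 1.70 = 16.68 kPa.
Total σ_h = 16.44 + 16.68 = 33.11 kPa.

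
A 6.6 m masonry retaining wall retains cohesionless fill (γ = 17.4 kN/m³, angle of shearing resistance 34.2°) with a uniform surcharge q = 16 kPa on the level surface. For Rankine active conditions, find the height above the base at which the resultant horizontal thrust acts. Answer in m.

K_a = 0.2803.
Triangular part P₁ = ½K_aγH² = 106.2 at H/3 = 2.200 m; rectangular part P₂ = K_a q H = 29.60 at H/2 = 3.300 m.
ȳ = (P₁·2.200 + P₂·3.300)/(P₁+P₂) = 2.440 m.

2.44 m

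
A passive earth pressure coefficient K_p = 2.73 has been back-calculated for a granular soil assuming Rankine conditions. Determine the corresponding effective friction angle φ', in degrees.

27.6°

K_p = (1+sin φ)/(1−sin φ) ⇒ sin φ = (K_p − 1)/(K_p + 1) = 0.4638.
φ = arcsin(0.4638) = 27.63°.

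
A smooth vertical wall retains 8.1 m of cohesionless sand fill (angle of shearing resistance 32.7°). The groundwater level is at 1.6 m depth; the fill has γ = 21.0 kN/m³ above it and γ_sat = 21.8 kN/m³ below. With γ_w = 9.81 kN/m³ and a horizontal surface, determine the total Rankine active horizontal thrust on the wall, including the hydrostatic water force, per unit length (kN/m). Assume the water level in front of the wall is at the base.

356 kN/m

K_a = tan²(45° − φ/2) = 0.2985.
γ' = 21.8 − 9.81 = 11.99 kN/m³. Depth below WT = 6.5 m.
σ'_h at WT = K_a γ d_w = 10.03 kPa; at base = 10.03 + K_a γ' × 6.5 = 33.29 kPa.
P₁ (0–1.6 m) = ½×10.03×1.6 = 8.024. P₂ (1.6–8.1 m) = ½(10.03+33.29)×6.5 = 140.8.
P_w = ½ γ_w h₂² = 0.5×9.81×6.5² = 207.2. Total = 8.024+140.8+207.2 = 356.1 kN/m.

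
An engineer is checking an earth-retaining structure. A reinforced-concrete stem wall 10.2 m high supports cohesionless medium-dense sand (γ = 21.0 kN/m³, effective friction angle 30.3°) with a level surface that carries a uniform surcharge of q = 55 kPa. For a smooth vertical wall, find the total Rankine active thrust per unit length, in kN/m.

545 kN/m

K_a = tan²(45° − φ/2) = 0.3293.
Soil triangle: ½ K_a γ H² = 0.5×0.3293×21.0×10.2² = 359.8 kN/m.
Surcharge rectangle: K_a q H = 0.3293×55×10.2 = 184.7 kN/m.
Total = 359.8 + 184.7 = 544.5 kN/m.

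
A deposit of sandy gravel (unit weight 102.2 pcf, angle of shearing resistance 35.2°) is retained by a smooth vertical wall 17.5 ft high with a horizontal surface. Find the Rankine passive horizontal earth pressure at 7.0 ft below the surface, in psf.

2660 psf

K_p = (1 + sin φ)/(1 − sin φ) = 3.722.
σ_h = K_p γ z = 3.722 × 102.2 × 7.0 = 2663 psf.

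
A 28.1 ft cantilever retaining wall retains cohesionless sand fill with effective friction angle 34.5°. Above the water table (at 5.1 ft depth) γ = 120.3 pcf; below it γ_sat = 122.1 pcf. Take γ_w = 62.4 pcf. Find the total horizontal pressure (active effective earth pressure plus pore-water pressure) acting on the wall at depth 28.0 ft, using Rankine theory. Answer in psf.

1980 psf

K_a = (1 − sin φ)/(1 + sin φ) = 0.2768.
γ' = 122.1 − 62.4 = 59.70 pcf.
Effective vertical stress at 28.0 ft: σ'_v = 120.3×5.1 + 59.70×22.9 = 1981 psf.
σ'_h = K_a σ'_v = 0.2768 × 1981 = 548.3 psf; u = γ_w × 22.9 = 1429 psf.
Total σ_h = 548.3 + 1429 = 1977 psf.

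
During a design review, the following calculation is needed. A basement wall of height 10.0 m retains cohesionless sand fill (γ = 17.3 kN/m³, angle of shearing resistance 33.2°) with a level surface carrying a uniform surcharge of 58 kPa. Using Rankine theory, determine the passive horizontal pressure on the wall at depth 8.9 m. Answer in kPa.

725 kPa

K_p = (1 + sin φ)/(1 − sin φ) = 3.421.
σ_v = γz + q = 17.3 × 8.9 + 58 = 212.0 kPa.
σ_h = K_p σ_v = 3.421 × 212.0 = 725.0 kPa.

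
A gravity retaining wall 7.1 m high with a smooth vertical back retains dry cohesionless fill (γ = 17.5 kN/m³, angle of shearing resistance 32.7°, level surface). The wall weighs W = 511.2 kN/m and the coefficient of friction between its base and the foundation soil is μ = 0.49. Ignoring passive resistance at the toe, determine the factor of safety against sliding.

1.90

K_a = tan²(45° − 32.7°/2) = 0.2985.
P_a = ½K_aγH² = 0.5×0.2985×17.5×7.1² = 131.7 kN/m, acting at H/3 = 2.367 m above the base.
FS_sliding = μW / P_a = 0.49×511.2 / 131.7 = 1.902.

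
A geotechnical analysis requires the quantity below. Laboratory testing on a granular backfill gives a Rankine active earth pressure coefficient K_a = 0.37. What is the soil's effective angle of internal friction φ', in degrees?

27.4°

K_a = tan²(45° − φ/2) ⇒ 45° − φ/2 = arctan(√0.37) = 31.31°.
φ = 2(45° − 31.31°) = 27.38°.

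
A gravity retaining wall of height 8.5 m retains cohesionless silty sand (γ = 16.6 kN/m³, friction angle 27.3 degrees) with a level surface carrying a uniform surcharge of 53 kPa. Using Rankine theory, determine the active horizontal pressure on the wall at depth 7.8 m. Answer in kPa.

K_a = (1 − sin φ)/(1 + sin φ) = 0.3711.
σ_v = γz + q = 16.6 × 7.8 + 53 = 182.5 kPa.
σ_h = K_a σ_v = 0.3711 × 182.5 = 67.72 kPa.

67.7 kPa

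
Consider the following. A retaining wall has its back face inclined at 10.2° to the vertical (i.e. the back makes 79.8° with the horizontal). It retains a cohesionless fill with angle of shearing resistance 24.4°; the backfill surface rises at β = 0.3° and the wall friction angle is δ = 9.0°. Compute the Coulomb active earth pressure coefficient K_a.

0.462

K_a = sin²(α+φ) / [sin²α · sin(α−δ) · (1 + √{sin(φ+δ)sin(φ−β) / (sin(α−δ)sin(α+β))})²].
With α = 79.8°, φ = 24.4°, δ = 9.0°, β = 0.3°: K_a = 0.4618.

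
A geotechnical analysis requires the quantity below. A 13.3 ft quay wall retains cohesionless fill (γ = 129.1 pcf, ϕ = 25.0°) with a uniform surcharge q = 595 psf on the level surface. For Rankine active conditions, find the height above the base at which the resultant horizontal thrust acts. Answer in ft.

5.34 ft

K_a = 0.4059.
Triangular part P₁ = ½K_aγH² = 4634 at H/3 = 4.433 ft; rectangular part P₂ = K_a q H = 3212 at H/2 = 6.650 ft.
ȳ = (P₁·4.433 + P₂·6.650)/(P₁+P₂) = 5.341 ft.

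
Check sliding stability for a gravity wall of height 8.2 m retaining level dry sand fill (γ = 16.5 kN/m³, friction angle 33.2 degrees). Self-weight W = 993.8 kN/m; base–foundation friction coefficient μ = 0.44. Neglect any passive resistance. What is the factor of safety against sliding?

2.70

K_a = tan²(45° − 33.2°/2) = 0.2924.
P_a = ½K_aγH² = 0.5×0.2924×16.5×8.2² = 162.2 kN/m, acting at H/3 = 2.733 m above the base.
FS_sliding = μW / P_a = 0.44×993.8 / 162.2 = 2.696.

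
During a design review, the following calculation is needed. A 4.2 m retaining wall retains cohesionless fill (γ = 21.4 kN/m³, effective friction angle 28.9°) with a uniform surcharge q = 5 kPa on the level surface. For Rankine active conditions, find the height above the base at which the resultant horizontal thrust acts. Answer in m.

1.47 m

K_a = 0.3484.
Triangular part P₁ = ½K_aγH² = 65.75 at H/3 = 1.400 m; rectangular part P₂ = K_a q H = 7.316 at H/2 = 2.100 m.
ȳ = (P₁·1.400 + P₂·2.100)/(P₁+P₂) = 1.470 m.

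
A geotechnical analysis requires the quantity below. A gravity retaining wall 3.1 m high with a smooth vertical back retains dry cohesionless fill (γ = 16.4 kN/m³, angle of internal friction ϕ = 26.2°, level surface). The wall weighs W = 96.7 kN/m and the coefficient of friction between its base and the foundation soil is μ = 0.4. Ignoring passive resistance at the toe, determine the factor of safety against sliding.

1.27

K_a = tan²(45° − 26.2°/2) = 0.3874.
P_a = ½K_aγH² = 0.5×0.3874×16.4×3.1² = 30.53 kN/m, acting at H/3 = 1.033 m above the base.
FS_sliding = μW / P_a = 0.4×96.7 / 30.53 = 1.267.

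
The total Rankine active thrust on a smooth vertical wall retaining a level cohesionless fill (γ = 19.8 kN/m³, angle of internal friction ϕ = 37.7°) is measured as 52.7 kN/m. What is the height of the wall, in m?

4.70 m

K_a = 0.2411. P_a = ½ K_a γ H² ⇒ H = √(2P_a/(K_a γ)).
H = √(2×52.7/(0.2411×19.8)) = 4.699 m.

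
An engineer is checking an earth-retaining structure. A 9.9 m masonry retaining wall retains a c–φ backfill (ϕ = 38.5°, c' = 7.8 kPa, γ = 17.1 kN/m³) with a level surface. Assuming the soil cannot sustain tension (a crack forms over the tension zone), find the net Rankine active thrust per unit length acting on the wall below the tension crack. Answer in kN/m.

K_a = 0.2327; √K_a = 0.4823.
Tension-crack depth z_c = 2c/(γ√K_a) = 2×7.8/(17.1×0.4823) = 1.891 m.
σ_a at base = K_a γ H − 2c√K_a = 0.2327×17.1×9.9 − 2×7.8×0.4823 = 31.86 kPa.
P_a = ½ × 31.86 × (H − z_c) = 0.5×31.86×8.009 = 127.6 kN/m.

128 kN/m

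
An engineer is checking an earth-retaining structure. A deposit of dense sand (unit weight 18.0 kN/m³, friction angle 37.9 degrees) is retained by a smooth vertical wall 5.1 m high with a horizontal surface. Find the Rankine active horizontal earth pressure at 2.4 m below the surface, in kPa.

10.3 kPa

K_a = (1 − sin φ)/(1 + sin φ) = 0.2389.
σ_h = K_a γ z = 0.2389 × 18.0 × 2.4 = 10.32 kPa.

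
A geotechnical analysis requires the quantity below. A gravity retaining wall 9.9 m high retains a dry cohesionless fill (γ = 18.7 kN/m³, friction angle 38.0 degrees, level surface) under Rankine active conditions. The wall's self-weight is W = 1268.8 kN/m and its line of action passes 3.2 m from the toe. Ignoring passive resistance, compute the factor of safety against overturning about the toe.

5.64

K_a = tan²(45° − 38.0°/2) = 0.2379.
P_a = ½K_aγH² = 0.5×0.2379×18.7×9.9² = 218.0 kN/m, acting at H/3 = 3.300 m above the base.
Overturning moment M_o = P_a × H/3 = 218.0 × 3.300 = 719.4.
Resisting moment M_r = W × 3.2 = 1268.8 × 3.2 = 4060.
FS_overturning = M_r/M_o = 4060/719.4 = 5.644.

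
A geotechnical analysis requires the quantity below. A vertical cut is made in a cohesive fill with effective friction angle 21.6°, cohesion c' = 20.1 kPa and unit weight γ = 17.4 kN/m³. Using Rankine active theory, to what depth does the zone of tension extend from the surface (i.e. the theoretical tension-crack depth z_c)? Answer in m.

K_a = tan²(45° − 21.6°/2) = 0.4619; √K_a = 0.6796.
The active pressure is zero where K_a γ z = 2c√K_a, so z_c = 2c/(γ√K_a) = 2×20.1/(17.4×0.6796) = 3.400 m.

3.40 m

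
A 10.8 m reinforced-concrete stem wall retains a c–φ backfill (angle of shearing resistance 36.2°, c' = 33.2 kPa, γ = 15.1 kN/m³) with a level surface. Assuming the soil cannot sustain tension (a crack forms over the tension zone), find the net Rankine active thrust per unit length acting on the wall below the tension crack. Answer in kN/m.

K_a = 0.2574; √K_a = 0.5073.
Tension-crack depth z_c = 2c/(γ√K_a) = 2×33.2/(15.1×0.5073) = 8.668 m.
σ_a at base = K_a γ H − 2c√K_a = 0.2574×15.1×10.8 − 2×33.2×0.5073 = 8.287 kPa.
P_a = ½ × 8.287 × (H − z_c) = 0.5×8.287×2.132 = 8.836 kN/m.

8.84 kN/m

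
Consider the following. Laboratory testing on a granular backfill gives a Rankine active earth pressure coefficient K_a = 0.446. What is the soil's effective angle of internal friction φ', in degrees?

22.5°

K_a = tan²(45° − φ/2) ⇒ 45° − φ/2 = arctan(√0.446) = 33.74°.
φ = 2(45° − 33.74°) = 22.53°.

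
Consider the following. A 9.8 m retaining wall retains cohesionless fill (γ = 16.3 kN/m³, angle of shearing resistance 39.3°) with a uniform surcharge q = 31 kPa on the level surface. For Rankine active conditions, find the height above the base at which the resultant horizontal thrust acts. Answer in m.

3.72 m

K_a = 0.2245.
Triangular part P₁ = ½K_aγH² = 175.7 at H/3 = 3.267 m; rectangular part P₂ = K_a q H = 68.19 at H/2 = 4.900 m.
ȳ = (P₁·3.267 + P₂·4.900)/(P₁+P₂) = 3.723 m.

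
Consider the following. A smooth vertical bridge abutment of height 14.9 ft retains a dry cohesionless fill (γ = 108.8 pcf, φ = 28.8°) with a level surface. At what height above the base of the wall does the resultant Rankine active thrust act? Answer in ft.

K_a = 0.3498.
The pressure distribution is triangular, so the resultant acts at H/3 above the base = 14.9/3 = 4.967 ft.

4.97 ft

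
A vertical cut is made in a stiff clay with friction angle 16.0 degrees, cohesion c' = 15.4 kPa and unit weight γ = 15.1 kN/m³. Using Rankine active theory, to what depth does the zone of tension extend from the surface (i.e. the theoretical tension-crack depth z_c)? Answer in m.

K_a = tan²(45° − 16.0°/2) = 0.5678; √K_a = 0.7536.
The active pressure is zero where K_a γ z = 2c√K_a, so z_c = 2c/(γ√K_a) = 2×15.4/(15.1×0.7536) = 2.707 m.

2.71 m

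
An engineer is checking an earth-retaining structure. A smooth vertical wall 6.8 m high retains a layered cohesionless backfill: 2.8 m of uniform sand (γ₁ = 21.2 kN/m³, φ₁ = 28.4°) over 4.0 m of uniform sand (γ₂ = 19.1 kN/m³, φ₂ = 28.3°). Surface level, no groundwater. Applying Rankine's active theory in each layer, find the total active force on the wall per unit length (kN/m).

169 kN/m

K_a1 = tan²(45°−28.4°/2) = 0.3554; K_a2 = tan²(45°−28.3°/2) = 0.3568.
Layer 1: σ at base = K_a1 γ₁ h₁ = 21.09 kPa; P₁ = ½×21.09×2.8 = 29.53.
Layer 2: σ_v at top = γ₁h₁ = 59.36; σ_h top = K_a2×59.36 = 21.18; σ_h base = K_a2×(59.36+19.1×4.0) = 48.44.
P₂ = ½(21.18+48.44)×4.0 = 139.2. Total P_a = 29.53+139.2 = 168.8 kN/m.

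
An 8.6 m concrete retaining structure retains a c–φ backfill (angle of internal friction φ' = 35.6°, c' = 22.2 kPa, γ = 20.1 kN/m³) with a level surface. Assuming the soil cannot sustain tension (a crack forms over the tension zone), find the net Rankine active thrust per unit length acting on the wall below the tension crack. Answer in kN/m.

49.1 kN/m

K_a = 0.2641; √K_a = 0.5139.
Tension-crack depth z_c = 2c/(γ√K_a) = 2×22.2/(20.1×0.5139) = 4.298 m.
σ_a at base = K_a γ H − 2c√K_a = 0.2641×20.1×8.6 − 2×22.2×0.5139 = 22.84 kPa.
P_a = ½ × 22.84 × (H − z_c) = 0.5×22.84×4.302 = 49.12 kN/m.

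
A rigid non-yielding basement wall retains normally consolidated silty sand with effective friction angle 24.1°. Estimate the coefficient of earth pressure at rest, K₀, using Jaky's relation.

K₀ = 1 − sin φ' = 1 − sin 24.1° = 0.5917.

0.592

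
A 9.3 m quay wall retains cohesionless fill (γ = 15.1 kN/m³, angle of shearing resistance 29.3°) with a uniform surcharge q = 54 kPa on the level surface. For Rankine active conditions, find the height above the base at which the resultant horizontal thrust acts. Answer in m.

K_a = 0.3428.
Triangular part P₁ = ½K_aγH² = 223.9 at H/3 = 3.100 m; rectangular part P₂ = K_a q H = 172.2 at H/2 = 4.650 m.
ȳ = (P₁·3.100 + P₂·4.650)/(P₁+P₂) = 3.774 m.

3.77 m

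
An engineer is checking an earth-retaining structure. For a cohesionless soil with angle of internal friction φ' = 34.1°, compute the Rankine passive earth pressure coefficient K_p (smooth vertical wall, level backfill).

3.55

K_p = (1 + sin φ)/(1 − sin φ) = tan²(45° + 34.1°/2) = 3.552.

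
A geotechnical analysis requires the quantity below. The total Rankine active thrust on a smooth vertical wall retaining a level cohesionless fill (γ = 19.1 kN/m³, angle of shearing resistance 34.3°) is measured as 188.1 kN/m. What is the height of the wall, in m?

K_a = 0.2792. P_a = ½ K_a γ H² ⇒ H = √(2P_a/(K_a γ)).
H = √(2×188.1/(0.2792×19.1)) = 8.400 m.

8.40 m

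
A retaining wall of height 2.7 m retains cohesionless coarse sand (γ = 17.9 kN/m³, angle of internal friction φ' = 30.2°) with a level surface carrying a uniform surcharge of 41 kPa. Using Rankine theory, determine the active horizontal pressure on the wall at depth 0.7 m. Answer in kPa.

K_a = (1 − sin φ)/(1 + sin φ) = 0.3307.
σ_v = γz + q = 17.9 × 0.7 + 41 = 53.53 kPa.
σ_h = K_a σ_v = 0.3307 × 53.53 = 17.70 kPa.

17.7 kPa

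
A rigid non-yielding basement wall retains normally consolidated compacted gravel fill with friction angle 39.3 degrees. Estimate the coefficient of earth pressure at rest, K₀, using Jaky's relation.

0.367

K₀ = 1 − sin φ' = 1 − sin 39.3° = 0.3666.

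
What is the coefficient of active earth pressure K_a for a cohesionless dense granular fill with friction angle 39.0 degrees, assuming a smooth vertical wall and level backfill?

0.228

K_a = tan²(45° − φ/2) = tan²(25.50°) = 0.2275.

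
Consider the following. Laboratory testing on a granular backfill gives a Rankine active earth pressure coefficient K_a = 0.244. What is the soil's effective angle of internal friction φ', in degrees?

K_a = tan²(45° − φ/2) ⇒ 45° − φ/2 = arctan(√0.244) = 26.29°.
φ = 2(45° − 26.29°) = 37.42°.

37.4°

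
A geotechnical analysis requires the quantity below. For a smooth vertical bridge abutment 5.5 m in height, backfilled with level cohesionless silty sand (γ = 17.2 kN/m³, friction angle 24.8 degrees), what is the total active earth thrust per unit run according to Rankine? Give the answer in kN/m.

K_a = tan²(45° − φ/2) = 0.4090.
P_a = ½ K_a γ H² = 0.5 × 0.4090 × 17.2 × 5.5² = 106.4 kN/m.

106 kN/m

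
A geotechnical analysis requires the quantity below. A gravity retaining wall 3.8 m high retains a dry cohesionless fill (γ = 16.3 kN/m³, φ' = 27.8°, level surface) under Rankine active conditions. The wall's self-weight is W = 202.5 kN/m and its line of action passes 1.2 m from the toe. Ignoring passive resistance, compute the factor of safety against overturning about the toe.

K_a = tan²(45° − 27.8°/2) = 0.3639.
P_a = ½K_aγH² = 0.5×0.3639×16.3×3.8² = 42.83 kN/m, acting at H/3 = 1.267 m above the base.
Overturning moment M_o = P_a × H/3 = 42.83 × 1.267 = 54.25.
Resisting moment M_r = W × 1.2 = 202.5 × 1.2 = 243.0.
FS_overturning = M_r/M_o = 243.0/54.25 = 4.480.

4.48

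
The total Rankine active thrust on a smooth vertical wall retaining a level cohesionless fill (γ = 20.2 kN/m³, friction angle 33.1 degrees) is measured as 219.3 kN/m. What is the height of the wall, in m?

8.60 m

K_a = 0.2936. P_a = ½ K_a γ H² ⇒ H = √(2P_a/(K_a γ)).
H = √(2×219.3/(0.2936×20.2)) = 8.600 m.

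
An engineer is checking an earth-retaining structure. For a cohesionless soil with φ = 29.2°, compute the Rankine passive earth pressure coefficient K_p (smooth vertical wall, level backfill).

K_p = (1 + sin φ)/(1 − sin φ) = tan²(45° + 29.2°/2) = 2.905.

2.91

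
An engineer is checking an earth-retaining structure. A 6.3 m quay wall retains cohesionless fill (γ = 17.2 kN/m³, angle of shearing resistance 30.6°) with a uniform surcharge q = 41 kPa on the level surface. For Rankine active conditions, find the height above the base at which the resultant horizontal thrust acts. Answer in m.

2.55 m

K_a = 0.3253.
Triangular part P₁ = ½K_aγH² = 111.1 at H/3 = 2.100 m; rectangular part P₂ = K_a q H = 84.04 at H/2 = 3.150 m.
ȳ = (P₁·2.100 + P₂·3.150)/(P₁+P₂) = 2.552 m.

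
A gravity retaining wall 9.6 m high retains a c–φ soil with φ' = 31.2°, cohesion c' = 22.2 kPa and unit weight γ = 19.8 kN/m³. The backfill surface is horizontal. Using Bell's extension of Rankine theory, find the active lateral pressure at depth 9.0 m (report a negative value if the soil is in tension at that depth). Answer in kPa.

31.6 kPa

K_a = (1 − sin φ)/(1 + sin φ) = 0.3175.
σ_a = K_a γ z − 2c√K_a = 0.3175×19.8×9.0 − 2×22.2×0.5635 = 31.56 kPa.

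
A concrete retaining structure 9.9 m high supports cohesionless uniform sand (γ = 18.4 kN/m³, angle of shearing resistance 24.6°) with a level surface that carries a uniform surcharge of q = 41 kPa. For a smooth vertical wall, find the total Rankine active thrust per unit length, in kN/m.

539 kN/m

K_a = tan²(45° − φ/2) = 0.4121.
Soil triangle: ½ K_a γ H² = 0.5×0.4121×18.4×9.9² = 371.6 kN/m.
Surcharge rectangle: K_a q H = 0.4121×41×9.9 = 167.3 kN/m.
Total = 371.6 + 167.3 = 538.9 kN/m.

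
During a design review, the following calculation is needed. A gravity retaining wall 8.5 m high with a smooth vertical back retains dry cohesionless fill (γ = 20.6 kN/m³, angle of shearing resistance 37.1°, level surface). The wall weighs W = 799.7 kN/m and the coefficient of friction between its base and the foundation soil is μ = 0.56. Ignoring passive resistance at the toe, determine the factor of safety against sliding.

K_a = tan²(45° − 37.1°/2) = 0.2475.
P_a = ½K_aγH² = 0.5×0.2475×20.6×8.5² = 184.2 kN/m, acting at H/3 = 2.833 m above the base.
FS_sliding = μW / P_a = 0.56×799.7 / 184.2 = 2.431.

2.43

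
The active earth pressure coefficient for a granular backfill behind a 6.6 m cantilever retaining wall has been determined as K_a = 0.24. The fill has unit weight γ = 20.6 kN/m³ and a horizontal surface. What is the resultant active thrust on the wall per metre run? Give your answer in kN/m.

P = ½ K_a γ H² = 0.5 × 0.24 × 20.6 × 6.6² = 107.7 kN/m.

108 kN/m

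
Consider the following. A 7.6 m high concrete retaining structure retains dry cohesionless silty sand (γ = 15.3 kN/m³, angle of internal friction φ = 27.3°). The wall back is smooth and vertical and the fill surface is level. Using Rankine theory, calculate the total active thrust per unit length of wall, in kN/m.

K_a = tan²(45° − φ/2) = 0.3711.
P_a = ½ K_a γ H² = 0.5 × 0.3711 × 15.3 × 7.6² = 164.0 kN/m.

164 kN/m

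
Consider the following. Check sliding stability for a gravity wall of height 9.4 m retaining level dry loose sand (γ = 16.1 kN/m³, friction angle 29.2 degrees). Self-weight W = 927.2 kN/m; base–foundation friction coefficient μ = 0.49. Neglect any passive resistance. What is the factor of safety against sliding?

1.86

K_a = tan²(45° − 29.2°/2) = 0.3442.
P_a = ½K_aγH² = 0.5×0.3442×16.1×9.4² = 244.8 kN/m, acting at H/3 = 3.133 m above the base.
FS_sliding = μW / P_a = 0.49×927.2 / 244.8 = 1.856.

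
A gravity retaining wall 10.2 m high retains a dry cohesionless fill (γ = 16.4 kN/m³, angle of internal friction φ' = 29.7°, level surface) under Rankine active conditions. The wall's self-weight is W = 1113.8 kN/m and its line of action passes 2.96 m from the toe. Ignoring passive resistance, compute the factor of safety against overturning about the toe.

K_a = tan²(45° − 29.7°/2) = 0.3374.
P_a = ½K_aγH² = 0.5×0.3374×16.4×10.2² = 287.8 kN/m, acting at H/3 = 3.400 m above the base.
Overturning moment M_o = P_a × H/3 = 287.8 × 3.400 = 978.6.
Resisting moment M_r = W × 2.96 = 1113.8 × 2.96 = 3297.
FS_overturning = M_r/M_o = 3297/978.6 = 3.369.

3.37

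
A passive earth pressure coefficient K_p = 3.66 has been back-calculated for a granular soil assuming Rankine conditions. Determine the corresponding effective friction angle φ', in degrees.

K_p = (1+sin φ)/(1−sin φ) ⇒ sin φ = (K_p − 1)/(K_p + 1) = 0.5708.
φ = arcsin(0.5708) = 34.81°.

34.8°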